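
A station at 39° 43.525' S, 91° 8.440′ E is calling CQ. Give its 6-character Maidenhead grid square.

NF50ng

Shift to the Maidenhead origin (180°W, 90°S): lon 271.1407, lat 50.2746.
Field: 271.1407/20 → 13 → N, 50.2746/10 → 5 → F; chars NF.
Square: 11.1407/2 → 5, 0.2746/1 → 0; chars 50.
Subsquare: 1.1407/0.0833333 → 13 → n, 0.2746/0.0416667 → 6 → g; chars ng.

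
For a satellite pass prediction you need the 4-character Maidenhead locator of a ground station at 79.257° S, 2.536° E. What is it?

JB10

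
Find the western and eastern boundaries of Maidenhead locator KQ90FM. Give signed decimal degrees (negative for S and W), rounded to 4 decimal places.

38.4167, 38.5000

Field K=10, Q=16: +10·20° lon, +16·10° lat → SW at lon 20°, lat 70°.
Square 9, 0: +9·2° lon, +0·1° lat → SW at lon 38°, lat 70°.
Subsquare f=5, m=12: +5·0.0833333° lon, +12·0.0416667° lat → SW at lon 38.4167°, lat 70.5°.
Cell spans 0.0833333° lon × 0.0416667° lat.
west 38.4167, east 38.5000.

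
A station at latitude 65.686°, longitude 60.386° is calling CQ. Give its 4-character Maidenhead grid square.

Shift to the Maidenhead origin (180°W, 90°S): lon 240.39, lat 155.69.
Field: lon ⌊240.39/20⌋ = 12 → M; lat ⌊155.69/10⌋ = 15 → P.
Square: lon ⌊0.39/2⌋ = 0; lat ⌊5.69/1⌋ = 5.

MP05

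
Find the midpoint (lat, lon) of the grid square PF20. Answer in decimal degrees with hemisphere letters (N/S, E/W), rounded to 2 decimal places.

Field P=15, F=5: +15·20° lon, +5·10° lat → SW at lon 120°, lat -40°.
Square 2, 0: +2·2° lon, +0·1° lat → SW at lon 124°, lat -40°.
Cell spans 2° lon × 1° lat. Centre is SW corner plus half of each.
latitude 39.50° S, longitude 125.00° E.

39.50° S, 125.00° E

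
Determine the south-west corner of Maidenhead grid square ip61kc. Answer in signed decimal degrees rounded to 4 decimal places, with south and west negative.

61.0833, -7.1667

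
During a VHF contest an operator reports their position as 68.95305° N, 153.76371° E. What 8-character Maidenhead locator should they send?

Add 180° to longitude and 90° to latitude: 333.76371, 158.95305.
Field: 333.76371/20 → 16 → Q, 158.95305/10 → 15 → P; chars QP.
Square: 13.76371/2 → 6, 8.95305/1 → 8; chars 68.
Subsquare: 1.76371/0.0833333 → 21 → v, 0.95305/0.0416667 → 22 → w; chars vw.
Extended square: 0.01371/0.00833333 → 1, 0.03638/0.00416667 → 8; chars 18.

QP68vw18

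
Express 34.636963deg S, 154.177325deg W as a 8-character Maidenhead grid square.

Add 180° to longitude and 90° to latitude: 25.82268, 55.36304.
Field: 25.82268/20 → 1 → B, 55.36304/10 → 5 → F; chars BF.
Square: 5.82268/2 → 2, 5.36304/1 → 5; chars 25.
Subsquare: 1.82268/0.0833333 → 21 → v, 0.36304/0.0416667 → 8 → i; chars vi.
Extended square: 0.07268/0.00833333 → 8, 0.02970/0.00416667 → 7; chars 87.

BF25vi87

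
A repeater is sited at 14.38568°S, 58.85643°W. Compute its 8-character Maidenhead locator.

Add 180° to longitude and 90° to latitude: 121.14357, 75.61432.
Field: lon ⌊121.14357/20⌋ = 6 → G; lat ⌊75.61432/10⌋ = 7 → H.
Square: lon ⌊1.14357/2⌋ = 0; lat ⌊5.61432/1⌋ = 5.
Subsquare: lon ⌊1.14357/0.0833333⌋ = 13 → n; lat ⌊0.61432/0.0416667⌋ = 14 → o.
Extended square: lon ⌊0.06024/0.00833333⌋ = 7; lat ⌊0.03099/0.00416667⌋ = 7.

GH05no77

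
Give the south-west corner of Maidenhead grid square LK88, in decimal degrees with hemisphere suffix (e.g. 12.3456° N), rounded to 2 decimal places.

18.00° N, 56.00° E

Field L=11, K=10: +11·20° lon, +10·10° lat → SW at lon 40°, lat 10°.
Square 8, 8: +8·2° lon, +8·1° lat → SW at lon 56°, lat 18°.
latitude 18.00° N, longitude 56.00° E.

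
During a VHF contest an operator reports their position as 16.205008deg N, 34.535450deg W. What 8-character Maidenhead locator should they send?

HK26re59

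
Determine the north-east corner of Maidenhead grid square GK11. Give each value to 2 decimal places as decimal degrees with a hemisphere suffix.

12.00° N, 56.00° W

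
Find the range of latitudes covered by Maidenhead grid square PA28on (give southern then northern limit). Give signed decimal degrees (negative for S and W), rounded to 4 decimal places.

-81.4583, -81.4167

Field P=15, A=0: +15·20° lon, +0·10° lat → SW at lon 120°, lat -90°.
Square 2, 8: +2·2° lon, +8·1° lat → SW at lon 124°, lat -82°.
Subsquare o=14, n=13: +14·0.0833333° lon, +13·0.0416667° lat → SW at lon 125.167°, lat -81.4583°.
Cell spans 0.0833333° lon × 0.0416667° lat.
south -81.4583, north -81.4167.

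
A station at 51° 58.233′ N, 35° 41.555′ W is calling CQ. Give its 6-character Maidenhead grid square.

HO21dx

Shift to the Maidenhead origin (180°W, 90°S): lon 144.3074, lat 141.9706.
Field: 144.3074/20 → 7 → H, 141.9706/10 → 14 → O; chars HO.
Square: 4.3074/2 → 2, 1.9706/1 → 1; chars 21.
Subsquare: 0.3074/0.0833333 → 3 → d, 0.9706/0.0416667 → 23 → x; chars dx.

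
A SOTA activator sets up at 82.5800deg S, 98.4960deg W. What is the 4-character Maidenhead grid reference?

EA07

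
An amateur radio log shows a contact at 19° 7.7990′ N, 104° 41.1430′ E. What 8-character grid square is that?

OK29id21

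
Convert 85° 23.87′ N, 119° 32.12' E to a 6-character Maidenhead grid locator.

Offset from 180°W / 90°S: lon 299.5353°, lat 175.3978°.
Field: lon ⌊299.5353/20⌋ = 14 → O; lat ⌊175.3978/10⌋ = 17 → R.
Square: lon ⌊19.5353/2⌋ = 9; lat ⌊5.3978/1⌋ = 5.
Subsquare: lon ⌊1.5353/0.0833333⌋ = 18 → s; lat ⌊0.3978/0.0416667⌋ = 9 → j.

OR95sj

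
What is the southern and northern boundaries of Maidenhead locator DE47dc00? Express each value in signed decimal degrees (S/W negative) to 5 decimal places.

Field D=3, E=4: +3·20° lon, +4·10° lat → SW at lon -120°, lat -50°.
Square 4, 7: +4·2° lon, +7·1° lat → SW at lon -112°, lat -43°.
Subsquare d=3, c=2: +3·0.0833333° lon, +2·0.0416667° lat → SW at lon -111.75°, lat -42.9167°.
Extended square 0, 0: +0·0.00833333° lon, +0·0.00416667° lat → SW at lon -111.75°, lat -42.9167°.
Cell spans 0.00833333° lon × 0.00416667° lat.
south -42.91667, north -42.91250.

-42.91667, -42.91250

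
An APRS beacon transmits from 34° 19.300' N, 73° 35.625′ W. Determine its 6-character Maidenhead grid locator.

Shift to the Maidenhead origin (180°W, 90°S): lon 106.4062, lat 124.3217.
Field: lon ⌊106.4062/20⌋ = 5 → F; lat ⌊124.3217/10⌋ = 12 → M.
Square: lon ⌊6.4062/2⌋ = 3; lat ⌊4.3217/1⌋ = 4.
Subsquare: lon ⌊0.4062/0.0833333⌋ = 4 → e; lat ⌊0.3217/0.0416667⌋ = 7 → h.

FM34eh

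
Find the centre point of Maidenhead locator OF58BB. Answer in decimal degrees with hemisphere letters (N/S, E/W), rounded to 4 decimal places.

Field O=14, F=5: +14·20° lon, +5·10° lat → SW at lon 100°, lat -40°.
Square 5, 8: +5·2° lon, +8·1° lat → SW at lon 110°, lat -32°.
Subsquare b=1, b=1: +1·0.0833333° lon, +1·0.0416667° lat → SW at lon 110.083°, lat -31.9583°.
Cell spans 0.0833333° lon × 0.0416667° lat. Centre is SW corner plus half of each.
latitude 31.9375° S, longitude 110.1250° E.

31.9375° S, 110.1250° E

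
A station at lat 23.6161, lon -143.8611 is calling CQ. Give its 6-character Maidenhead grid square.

Add 180° to longitude and 90° to latitude: 36.1389, 113.6161.
Field (20°×10°, letters A–R): 36.1389/20 → 1 → B, 113.6161/10 → 11 → L; chars BL.
Square (2°×1°, digits 0–9): 16.1389/2 → 8, 3.6161/1 → 3; chars 83.
Subsquare (5′×2.5′, letters a–x): 0.1389/0.0833333 → 1 → b, 0.6161/0.0416667 → 14 → o; chars bo.

BL83bo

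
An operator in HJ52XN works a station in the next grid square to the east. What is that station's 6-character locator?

HJ62an

Longitude subsquare x = 23; +1 → 24, wraps to 0 = a, carry into square.
Longitude square 5; +1 → 6.
The latitude characters are unchanged.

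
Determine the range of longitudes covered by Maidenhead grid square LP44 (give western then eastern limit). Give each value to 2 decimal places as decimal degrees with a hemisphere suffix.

48.00° E, 50.00° E

Field L=11, P=15: +11·20° lon, +15·10° lat → SW at lon 40°, lat 60°.
Square 4, 4: +4·2° lon, +4·1° lat → SW at lon 48°, lat 64°.
Cell spans 2° lon × 1° lat.
west 48.00° E, east 50.00° E.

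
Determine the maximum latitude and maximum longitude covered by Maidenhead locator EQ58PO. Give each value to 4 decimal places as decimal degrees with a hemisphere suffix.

Field E=4, Q=16: +4·20° lon, +16·10° lat → SW at lon -100°, lat 70°.
Square 5, 8: +5·2° lon, +8·1° lat → SW at lon -90°, lat 78°.
Subsquare p=15, o=14: +15·0.0833333° lon, +14·0.0416667° lat → SW at lon -88.75°, lat 78.5833°.
Cell spans 0.0833333° lon × 0.0416667° lat. NE corner is SW corner plus one full cell.
latitude 78.6250° N, longitude 88.6667° W.

78.6250° N, 88.6667° W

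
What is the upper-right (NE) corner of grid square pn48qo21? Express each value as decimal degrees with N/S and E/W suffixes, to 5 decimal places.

48.59167° N, 129.35833° E

Field P=15, N=13: +15·20° lon, +13·10° lat → SW at lon 120°, lat 40°.
Square 4, 8: +4·2° lon, +8·1° lat → SW at lon 128°, lat 48°.
Subsquare q=16, o=14: +16·0.0833333° lon, +14·0.0416667° lat → SW at lon 129.333°, lat 48.5833°.
Extended square 2, 1: +2·0.00833333° lon, +1·0.00416667° lat → SW at lon 129.35°, lat 48.5875°.
Cell spans 0.00833333° lon × 0.00416667° lat. NE corner is SW corner plus one full cell.
latitude 48.59167° N, longitude 129.35833° E.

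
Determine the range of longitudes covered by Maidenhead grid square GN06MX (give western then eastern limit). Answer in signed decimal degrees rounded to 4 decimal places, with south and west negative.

-59.0000, -58.9167

Field G=6, N=13: +6·20° lon, +13·10° lat → SW at lon -60°, lat 40°.
Square 0, 6: +0·2° lon, +6·1° lat → SW at lon -60°, lat 46°.
Subsquare m=12, x=23: +12·0.0833333° lon, +23·0.0416667° lat → SW at lon -59°, lat 46.9583°.
Cell spans 0.0833333° lon × 0.0416667° lat.
west -59.0000, east -58.9167.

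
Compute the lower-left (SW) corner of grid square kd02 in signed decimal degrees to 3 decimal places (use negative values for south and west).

-58.000, 20.000

Field K=10, D=3: +10·20° lon, +3·10° lat → SW at lon 20°, lat -60°.
Square 0, 2: +0·2° lon, +2·1° lat → SW at lon 20°, lat -58°.
latitude -58.000, longitude 20.000.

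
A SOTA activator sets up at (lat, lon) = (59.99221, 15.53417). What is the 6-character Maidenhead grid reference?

JO79sx

Offset from 180°W / 90°S: lon 195.5342°, lat 149.9922°.
Field: lon ⌊195.5342/20⌋ = 9 → J; lat ⌊149.9922/10⌋ = 14 → O.
Square: lon ⌊15.5342/2⌋ = 7; lat ⌊9.9922/1⌋ = 9.
Subsquare: lon ⌊1.5342/0.0833333⌋ = 18 → s; lat ⌊0.9922/0.0416667⌋ = 23 → x.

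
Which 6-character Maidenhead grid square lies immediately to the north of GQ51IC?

GQ51id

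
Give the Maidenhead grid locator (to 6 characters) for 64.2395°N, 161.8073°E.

RP04vf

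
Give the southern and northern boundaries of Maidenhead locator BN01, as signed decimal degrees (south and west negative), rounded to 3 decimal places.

41.000, 42.000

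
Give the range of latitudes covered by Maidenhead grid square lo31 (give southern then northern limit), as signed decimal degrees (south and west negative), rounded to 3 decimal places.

51.000, 52.000

Field L=11, O=14: +11·20° lon, +14·10° lat → SW at lon 40°, lat 50°.
Square 3, 1: +3·2° lon, +1·1° lat → SW at lon 46°, lat 51°.
Cell spans 2° lon × 1° lat.
south 51.000, north 52.000.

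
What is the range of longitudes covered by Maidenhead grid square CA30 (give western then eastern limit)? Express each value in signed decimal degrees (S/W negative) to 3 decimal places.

-134.000, -132.000

Field C=2, A=0: +2·20° lon, +0·10° lat → SW at lon -140°, lat -90°.
Square 3, 0: +3·2° lon, +0·1° lat → SW at lon -134°, lat -90°.
Cell spans 2° lon × 1° lat.
west -134.000, east -132.000.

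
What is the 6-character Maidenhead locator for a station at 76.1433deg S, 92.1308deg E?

NB63bu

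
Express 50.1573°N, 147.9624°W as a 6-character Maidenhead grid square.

Shift to the Maidenhead origin (180°W, 90°S): lon 32.0376, lat 140.1573.
Field: lon ⌊32.0376/20⌋ = 1 → B; lat ⌊140.1573/10⌋ = 14 → O.
Square: lon ⌊12.0376/2⌋ = 6; lat ⌊0.1573/1⌋ = 0.
Subsquare: lon ⌊0.0376/0.0833333⌋ = 0 → a; lat ⌊0.1573/0.0416667⌋ = 3 → d.

BO60ad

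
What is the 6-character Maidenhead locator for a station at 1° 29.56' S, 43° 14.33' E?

Offset from 180°W / 90°S: lon 223.2388°, lat 88.5073°.
Field: lon ⌊223.2388/20⌋ = 11 → L; lat ⌊88.5073/10⌋ = 8 → I.
Square: lon ⌊3.2388/2⌋ = 1; lat ⌊8.5073/1⌋ = 8.
Subsquare: lon ⌊1.2388/0.0833333⌋ = 14 → o; lat ⌊0.5073/0.0416667⌋ = 12 → m.

LI18om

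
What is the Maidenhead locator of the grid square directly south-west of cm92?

Longitude square 9; −1 → 8.
Latitude square 2; −1 → 1.

CM81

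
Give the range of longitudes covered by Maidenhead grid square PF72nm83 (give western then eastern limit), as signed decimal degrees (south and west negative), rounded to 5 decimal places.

135.15000, 135.15833

Field P=15, F=5: +15·20° lon, +5·10° lat → SW at lon 120°, lat -40°.
Square 7, 2: +7·2° lon, +2·1° lat → SW at lon 134°, lat -38°.
Subsquare n=13, m=12: +13·0.0833333° lon, +12·0.0416667° lat → SW at lon 135.083°, lat -37.5°.
Extended square 8, 3: +8·0.00833333° lon, +3·0.00416667° lat → SW at lon 135.15°, lat -37.4875°.
Cell spans 0.00833333° lon × 0.00416667° lat.
west 135.15000, east 135.15833.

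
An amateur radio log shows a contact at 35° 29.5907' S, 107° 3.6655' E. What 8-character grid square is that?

Offset from 180°W / 90°S: lon 287.06109°, lat 54.50682°.
Field (20°×10°, letters A–R): lon ⌊287.06109/20⌋ = 14 → O; lat ⌊54.50682/10⌋ = 5 → F.
Square (2°×1°, digits 0–9): lon ⌊7.06109/2⌋ = 3; lat ⌊4.50682/1⌋ = 4.
Subsquare (5′×2.5′, letters a–x): lon ⌊1.06109/0.0833333⌋ = 12 → m; lat ⌊0.50682/0.0416667⌋ = 12 → m.
Extended square (30″×15″, digits 0–9): lon ⌊0.06109/0.00833333⌋ = 7; lat ⌊0.00682/0.00416667⌋ = 1.

OF34mm71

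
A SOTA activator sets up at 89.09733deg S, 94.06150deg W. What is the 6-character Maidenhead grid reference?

EA20xv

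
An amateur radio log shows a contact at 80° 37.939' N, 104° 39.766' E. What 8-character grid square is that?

OR20hp91

Add 180° to longitude and 90° to latitude: 284.66277, 170.63232.
Field: lon ⌊284.66277/20⌋ = 14 → O; lat ⌊170.63232/10⌋ = 17 → R.
Square: lon ⌊4.66277/2⌋ = 2; lat ⌊0.63232/1⌋ = 0.
Subsquare: lon ⌊0.66277/0.0833333⌋ = 7 → h; lat ⌊0.63232/0.0416667⌋ = 15 → p.
Extended square: lon ⌊0.07943/0.00833333⌋ = 9; lat ⌊0.00732/0.00416667⌋ = 1.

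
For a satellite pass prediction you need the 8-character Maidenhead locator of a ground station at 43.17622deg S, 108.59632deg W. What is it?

Offset from 180°W / 90°S: lon 71.40368°, lat 46.82378°.
Field: lon ⌊71.40368/20⌋ = 3 → D; lat ⌊46.82378/10⌋ = 4 → E.
Square: lon ⌊11.40368/2⌋ = 5; lat ⌊6.82378/1⌋ = 6.
Subsquare: lon ⌊1.40368/0.0833333⌋ = 16 → q; lat ⌊0.82378/0.0416667⌋ = 19 → t.
Extended square: lon ⌊0.07035/0.00833333⌋ = 8; lat ⌊0.03211/0.00416667⌋ = 7.

DE56qt87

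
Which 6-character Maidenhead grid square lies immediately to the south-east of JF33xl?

JF43ak

Longitude subsquare x = 23; +1 → 24, wraps to 0 = a, carry into square.
Longitude square 3; +1 → 4.
Latitude subsquare l = 11; −1 → 10 = k.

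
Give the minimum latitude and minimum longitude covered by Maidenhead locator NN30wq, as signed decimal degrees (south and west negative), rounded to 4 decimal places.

Field N=13, N=13: +13·20° lon, +13·10° lat → SW at lon 80°, lat 40°.
Square 3, 0: +3·2° lon, +0·1° lat → SW at lon 86°, lat 40°.
Subsquare w=22, q=16: +22·0.0833333° lon, +16·0.0416667° lat → SW at lon 87.8333°, lat 40.6667°.
latitude 40.6667, longitude 87.8333.

40.6667, 87.8333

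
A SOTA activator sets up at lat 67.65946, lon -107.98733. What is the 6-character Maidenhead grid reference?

DP67ap

Shift to the Maidenhead origin (180°W, 90°S): lon 72.0127, lat 157.6595.
Field (20°×10°, letters A–R): lon ⌊72.0127/20⌋ = 3 → D; lat ⌊157.6595/10⌋ = 15 → P.
Square (2°×1°, digits 0–9): lon ⌊12.0127/2⌋ = 6; lat ⌊7.6595/1⌋ = 7.
Subsquare (5′×2.5′, letters a–x): lon ⌊0.0127/0.0833333⌋ = 0 → a; lat ⌊0.6595/0.0416667⌋ = 15 → p.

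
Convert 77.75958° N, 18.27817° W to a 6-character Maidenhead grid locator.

Shift to the Maidenhead origin (180°W, 90°S): lon 161.7218, lat 167.7596.
Field: 161.7218/20 → 8 → I, 167.7596/10 → 16 → Q; chars IQ.
Square: 1.7218/2 → 0, 7.7596/1 → 7; chars 07.
Subsquare: 1.7218/0.0833333 → 20 → u, 0.7596/0.0416667 → 18 → s; chars us.

IQ07us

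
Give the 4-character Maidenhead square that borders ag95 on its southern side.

AG94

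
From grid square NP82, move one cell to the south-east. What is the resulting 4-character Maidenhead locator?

Longitude square 8; +1 → 9.
Latitude square 2; −1 → 1.

NP91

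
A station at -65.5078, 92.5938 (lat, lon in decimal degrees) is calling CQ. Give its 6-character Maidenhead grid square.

Offset from 180°W / 90°S: lon 272.5938°, lat 24.4922°.
Field: 272.5938/20 → 13 → N, 24.4922/10 → 2 → C; chars NC.
Square: 12.5938/2 → 6, 4.4922/1 → 4; chars 64.
Subsquare: 0.5938/0.0833333 → 7 → h, 0.4922/0.0416667 → 11 → l; chars hl.

NC64hl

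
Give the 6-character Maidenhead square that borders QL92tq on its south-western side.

Longitude subsquare t = 19; −1 → 18 = s.
Latitude subsquare q = 16; −1 → 15 = p.

QL92sp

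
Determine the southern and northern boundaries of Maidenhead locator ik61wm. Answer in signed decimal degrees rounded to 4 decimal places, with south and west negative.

11.5000, 11.5417

Field I=8, K=10: +8·20° lon, +10·10° lat → SW at lon -20°, lat 10°.
Square 6, 1: +6·2° lon, +1·1° lat → SW at lon -8°, lat 11°.
Subsquare w=22, m=12: +22·0.0833333° lon, +12·0.0416667° lat → SW at lon -6.16667°, lat 11.5°.
Cell spans 0.0833333° lon × 0.0416667° lat.
south 11.5000, north 11.5417.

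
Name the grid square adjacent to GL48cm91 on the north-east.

GL48dm02

Longitude extended square 9; +1 → 10, wraps to 0, carry into subsquare.
Longitude subsquare c = 2; +1 → 3 = d.
Latitude extended square 1; +1 → 2.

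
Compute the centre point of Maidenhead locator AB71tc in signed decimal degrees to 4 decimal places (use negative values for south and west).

-78.8958, -164.3750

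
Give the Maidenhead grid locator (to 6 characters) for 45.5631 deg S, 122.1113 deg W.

Shift to the Maidenhead origin (180°W, 90°S): lon 57.8887, lat 44.4369.
Field: 57.8887/20 → 2 → C, 44.4369/10 → 4 → E; chars CE.
Square: 17.8887/2 → 8, 4.4369/1 → 4; chars 84.
Subsquare: 1.8887/0.0833333 → 22 → w, 0.4369/0.0416667 → 10 → k; chars wk.

CE84wk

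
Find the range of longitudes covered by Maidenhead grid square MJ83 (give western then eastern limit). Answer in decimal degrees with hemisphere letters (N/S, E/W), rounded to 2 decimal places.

Field M=12, J=9: +12·20° lon, +9·10° lat → SW at lon 60°, lat 0°.
Square 8, 3: +8·2° lon, +3·1° lat → SW at lon 76°, lat 3°.
Cell spans 2° lon × 1° lat.
west 76.00° E, east 78.00° E.

76.00° E, 78.00° E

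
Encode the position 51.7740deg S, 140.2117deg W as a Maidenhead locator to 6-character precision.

BD98vf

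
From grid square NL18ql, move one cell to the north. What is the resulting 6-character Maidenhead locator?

NL18qm

Latitude subsquare l = 11; +1 → 12 = m.
The longitude characters are unchanged.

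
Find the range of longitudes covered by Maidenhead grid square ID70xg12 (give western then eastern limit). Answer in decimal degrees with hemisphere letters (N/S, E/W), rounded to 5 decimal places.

Field I=8, D=3: +8·20° lon, +3·10° lat → SW at lon -20°, lat -60°.
Square 7, 0: +7·2° lon, +0·1° lat → SW at lon -6°, lat -60°.
Subsquare x=23, g=6: +23·0.0833333° lon, +6·0.0416667° lat → SW at lon -4.08333°, lat -59.75°.
Extended square 1, 2: +1·0.00833333° lon, +2·0.00416667° lat → SW at lon -4.075°, lat -59.7417°.
Cell spans 0.00833333° lon × 0.00416667° lat.
west 4.07500° W, east 4.06667° W.

4.07500° W, 4.06667° W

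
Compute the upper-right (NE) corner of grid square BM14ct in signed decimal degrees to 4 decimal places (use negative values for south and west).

34.8333, -157.7500

Field B=1, M=12: +1·20° lon, +12·10° lat → SW at lon -160°, lat 30°.
Square 1, 4: +1·2° lon, +4·1° lat → SW at lon -158°, lat 34°.
Subsquare c=2, t=19: +2·0.0833333° lon, +19·0.0416667° lat → SW at lon -157.833°, lat 34.7917°.
Cell spans 0.0833333° lon × 0.0416667° lat. NE corner is SW corner plus one full cell.
latitude 34.8333, longitude -157.7500.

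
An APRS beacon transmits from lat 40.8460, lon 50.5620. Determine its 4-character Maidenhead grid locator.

Offset from 180°W / 90°S: lon 230.56°, lat 130.85°.
Field (20°×10°, letters A–R): lon ⌊230.56/20⌋ = 11 → L; lat ⌊130.85/10⌋ = 13 → N.
Square (2°×1°, digits 0–9): lon ⌊10.56/2⌋ = 5; lat ⌊0.85/1⌋ = 0.

LN50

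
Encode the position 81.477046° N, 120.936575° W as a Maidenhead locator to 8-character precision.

Shift to the Maidenhead origin (180°W, 90°S): lon 59.06342, lat 171.47705.
Field (20°×10°, letters A–R): lon ⌊59.06342/20⌋ = 2 → C; lat ⌊171.47705/10⌋ = 17 → R.
Square (2°×1°, digits 0–9): lon ⌊19.06342/2⌋ = 9; lat ⌊1.47705/1⌋ = 1.
Subsquare (5′×2.5′, letters a–x): lon ⌊1.06342/0.0833333⌋ = 12 → m; lat ⌊0.47705/0.0416667⌋ = 11 → l.
Extended square (30″×15″, digits 0–9): lon ⌊0.06342/0.00833333⌋ = 7; lat ⌊0.01871/0.00416667⌋ = 4.

CR91ml74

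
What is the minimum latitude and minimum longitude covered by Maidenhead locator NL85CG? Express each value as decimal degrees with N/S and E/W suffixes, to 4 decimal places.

Field N=13, L=11: +13·20° lon, +11·10° lat → SW at lon 80°, lat 20°.
Square 8, 5: +8·2° lon, +5·1° lat → SW at lon 96°, lat 25°.
Subsquare c=2, g=6: +2·0.0833333° lon, +6·0.0416667° lat → SW at lon 96.1667°, lat 25.25°.
latitude 25.2500° N, longitude 96.1667° E.

25.2500° N, 96.1667° E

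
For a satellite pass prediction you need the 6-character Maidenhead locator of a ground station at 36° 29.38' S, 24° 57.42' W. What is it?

Shift to the Maidenhead origin (180°W, 90°S): lon 155.0430, lat 53.5103.
Field: lon ⌊155.0430/20⌋ = 7 → H; lat ⌊53.5103/10⌋ = 5 → F.
Square: lon ⌊15.0430/2⌋ = 7; lat ⌊3.5103/1⌋ = 3.
Subsquare: lon ⌊1.0430/0.0833333⌋ = 12 → m; lat ⌊0.5103/0.0416667⌋ = 12 → m.

HF73mm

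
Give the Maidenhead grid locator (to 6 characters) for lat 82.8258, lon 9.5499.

JR42st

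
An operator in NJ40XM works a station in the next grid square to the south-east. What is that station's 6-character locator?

Longitude subsquare x = 23; +1 → 24, wraps to 0 = a, carry into square.
Longitude square 4; +1 → 5.
Latitude subsquare m = 12; −1 → 11 = l.

NJ50al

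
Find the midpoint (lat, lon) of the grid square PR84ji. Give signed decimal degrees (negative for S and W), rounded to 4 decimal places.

Field P=15, R=17: +15·20° lon, +17·10° lat → SW at lon 120°, lat 80°.
Square 8, 4: +8·2° lon, +4·1° lat → SW at lon 136°, lat 84°.
Subsquare j=9, i=8: +9·0.0833333° lon, +8·0.0416667° lat → SW at lon 136.75°, lat 84.3333°.
Cell spans 0.0833333° lon × 0.0416667° lat. Centre is SW corner plus half of each.
latitude 84.3542, longitude 136.7917.

84.3542, 136.7917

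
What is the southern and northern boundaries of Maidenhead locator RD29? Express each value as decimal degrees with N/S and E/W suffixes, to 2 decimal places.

51.00° S, 50.00° S

Field R=17, D=3: +17·20° lon, +3·10° lat → SW at lon 160°, lat -60°.
Square 2, 9: +2·2° lon, +9·1° lat → SW at lon 164°, lat -51°.
Cell spans 2° lon × 1° lat.
south 51.00° S, north 50.00° S.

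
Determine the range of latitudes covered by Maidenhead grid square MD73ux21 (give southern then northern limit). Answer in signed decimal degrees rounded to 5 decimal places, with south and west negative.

-56.03750, -56.03333

Field M=12, D=3: +12·20° lon, +3·10° lat → SW at lon 60°, lat -60°.
Square 7, 3: +7·2° lon, +3·1° lat → SW at lon 74°, lat -57°.
Subsquare u=20, x=23: +20·0.0833333° lon, +23·0.0416667° lat → SW at lon 75.6667°, lat -56.0417°.
Extended square 2, 1: +2·0.00833333° lon, +1·0.00416667° lat → SW at lon 75.6833°, lat -56.0375°.
Cell spans 0.00833333° lon × 0.00416667° lat.
south -56.03750, north -56.03333.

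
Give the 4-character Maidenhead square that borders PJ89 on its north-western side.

PK70

Longitude square 8; −1 → 7.
Latitude square 9; +1 → 10, wraps to 0, carry into field.
Latitude field J = 9; +1 → 10 = K.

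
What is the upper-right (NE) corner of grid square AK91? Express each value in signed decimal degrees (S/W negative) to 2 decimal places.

Field A=0, K=10: +0·20° lon, +10·10° lat → SW at lon -180°, lat 10°.
Square 9, 1: +9·2° lon, +1·1° lat → SW at lon -162°, lat 11°.
Cell spans 2° lon × 1° lat. NE corner is SW corner plus one full cell.
latitude 12.00, longitude -160.00.

12.00, -160.00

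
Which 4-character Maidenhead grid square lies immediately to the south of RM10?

RL19

Latitude square 0; −1 → -1, wraps to 9, carry into field.
Latitude field M = 12; −1 → 11 = L.
The longitude characters are unchanged.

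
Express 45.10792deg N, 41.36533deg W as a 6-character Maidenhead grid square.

Shift to the Maidenhead origin (180°W, 90°S): lon 138.6347, lat 135.1079.
Field: 138.6347/20 → 6 → G, 135.1079/10 → 13 → N; chars GN.
Square: 18.6347/2 → 9, 5.1079/1 → 5; chars 95.
Subsquare: 0.6347/0.0833333 → 7 → h, 0.1079/0.0416667 → 2 → c; chars hc.

GN95hc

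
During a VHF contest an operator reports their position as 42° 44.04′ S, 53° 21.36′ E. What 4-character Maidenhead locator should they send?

Shift to the Maidenhead origin (180°W, 90°S): lon 233.36, lat 47.27.
Field: lon ⌊233.36/20⌋ = 11 → L; lat ⌊47.27/10⌋ = 4 → E.
Square: lon ⌊13.36/2⌋ = 6; lat ⌊7.27/1⌋ = 7.

LE67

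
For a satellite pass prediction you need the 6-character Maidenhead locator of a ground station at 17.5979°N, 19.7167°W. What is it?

IK07do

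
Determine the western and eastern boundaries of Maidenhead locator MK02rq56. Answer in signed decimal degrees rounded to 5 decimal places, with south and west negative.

61.45833, 61.46667

Field M=12, K=10: +12·20° lon, +10·10° lat → SW at lon 60°, lat 10°.
Square 0, 2: +0·2° lon, +2·1° lat → SW at lon 60°, lat 12°.
Subsquare r=17, q=16: +17·0.0833333° lon, +16·0.0416667° lat → SW at lon 61.4167°, lat 12.6667°.
Extended square 5, 6: +5·0.00833333° lon, +6·0.00416667° lat → SW at lon 61.4583°, lat 12.6917°.
Cell spans 0.00833333° lon × 0.00416667° lat.
west 61.45833, east 61.46667.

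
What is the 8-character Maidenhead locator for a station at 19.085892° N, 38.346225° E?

Offset from 180°W / 90°S: lon 218.34623°, lat 109.08589°.
Field: 218.34623/20 → 10 → K, 109.08589/10 → 10 → K; chars KK.
Square: 18.34623/2 → 9, 9.08589/1 → 9; chars 99.
Subsquare: 0.34623/0.0833333 → 4 → e, 0.08589/0.0416667 → 2 → c; chars ec.
Extended square: 0.01289/0.00833333 → 1, 0.00256/0.00416667 → 0; chars 10.

KK99ec10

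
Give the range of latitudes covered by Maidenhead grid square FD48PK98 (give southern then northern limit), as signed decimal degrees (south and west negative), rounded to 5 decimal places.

-51.55000, -51.54583

Field F=5, D=3: +5·20° lon, +3·10° lat → SW at lon -80°, lat -60°.
Square 4, 8: +4·2° lon, +8·1° lat → SW at lon -72°, lat -52°.
Subsquare p=15, k=10: +15·0.0833333° lon, +10·0.0416667° lat → SW at lon -70.75°, lat -51.5833°.
Extended square 9, 8: +9·0.00833333° lon, +8·0.00416667° lat → SW at lon -70.675°, lat -51.55°.
Cell spans 0.00833333° lon × 0.00416667° lat.
south -51.55000, north -51.54583.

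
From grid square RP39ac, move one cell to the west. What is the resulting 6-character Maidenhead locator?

RP29xc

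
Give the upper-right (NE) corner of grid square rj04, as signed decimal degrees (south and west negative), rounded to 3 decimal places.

5.000, 162.000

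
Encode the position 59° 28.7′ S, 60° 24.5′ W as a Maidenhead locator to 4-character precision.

FD90

Offset from 180°W / 90°S: lon 119.59°, lat 30.52°.
Field: lon ⌊119.59/20⌋ = 5 → F; lat ⌊30.52/10⌋ = 3 → D.
Square: lon ⌊19.59/2⌋ = 9; lat ⌊0.52/1⌋ = 0.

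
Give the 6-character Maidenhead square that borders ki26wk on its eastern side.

KI26xk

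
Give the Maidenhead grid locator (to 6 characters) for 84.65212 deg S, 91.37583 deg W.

Shift to the Maidenhead origin (180°W, 90°S): lon 88.6242, lat 5.3479.
Field: 88.6242/20 → 4 → E, 5.3479/10 → 0 → A; chars EA.
Square: 8.6242/2 → 4, 5.3479/1 → 5; chars 45.
Subsquare: 0.6242/0.0833333 → 7 → h, 0.3479/0.0416667 → 8 → i; chars hi.

EA45hi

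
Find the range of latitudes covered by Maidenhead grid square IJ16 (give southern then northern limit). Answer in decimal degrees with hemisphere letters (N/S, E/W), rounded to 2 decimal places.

6.00° N, 7.00° N

Field I=8, J=9: +8·20° lon, +9·10° lat → SW at lon -20°, lat 0°.
Square 1, 6: +1·2° lon, +6·1° lat → SW at lon -18°, lat 6°.
Cell spans 2° lon × 1° lat.
south 6.00° N, north 7.00° N.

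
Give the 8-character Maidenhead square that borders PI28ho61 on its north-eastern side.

Longitude extended square 6; +1 → 7.
Latitude extended square 1; +1 → 2.

PI28ho72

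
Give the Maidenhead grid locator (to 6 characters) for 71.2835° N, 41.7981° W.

GQ91cg

Add 180° to longitude and 90° to latitude: 138.2019, 161.2835.
Field: lon ⌊138.2019/20⌋ = 6 → G; lat ⌊161.2835/10⌋ = 16 → Q.
Square: lon ⌊18.2019/2⌋ = 9; lat ⌊1.2835/1⌋ = 1.
Subsquare: lon ⌊0.2019/0.0833333⌋ = 2 → c; lat ⌊0.2835/0.0416667⌋ = 6 → g.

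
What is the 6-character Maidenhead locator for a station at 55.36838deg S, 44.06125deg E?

LD24ap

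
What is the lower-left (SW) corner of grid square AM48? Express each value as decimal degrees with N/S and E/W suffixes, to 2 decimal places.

38.00° N, 172.00° W

Field A=0, M=12: +0·20° lon, +12·10° lat → SW at lon -180°, lat 30°.
Square 4, 8: +4·2° lon, +8·1° lat → SW at lon -172°, lat 38°.
latitude 38.00° N, longitude 172.00° W.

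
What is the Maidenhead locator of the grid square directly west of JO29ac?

JO19xc

Longitude subsquare a = 0; −1 → -1, wraps to 23 = x, carry into square.
Longitude square 2; −1 → 1.
The latitude characters are unchanged.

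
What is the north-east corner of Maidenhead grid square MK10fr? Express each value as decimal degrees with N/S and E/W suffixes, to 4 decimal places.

10.7500° N, 62.5000° E

Field M=12, K=10: +12·20° lon, +10·10° lat → SW at lon 60°, lat 10°.
Square 1, 0: +1·2° lon, +0·1° lat → SW at lon 62°, lat 10°.
Subsquare f=5, r=17: +5·0.0833333° lon, +17·0.0416667° lat → SW at lon 62.4167°, lat 10.7083°.
Cell spans 0.0833333° lon × 0.0416667° lat. NE corner is SW corner plus one full cell.
latitude 10.7500° N, longitude 62.5000° E.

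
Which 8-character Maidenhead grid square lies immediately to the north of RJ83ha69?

RJ83hb60

Latitude extended square 9; +1 → 10, wraps to 0, carry into subsquare.
Latitude subsquare a = 0; +1 → 1 = b.
The longitude characters are unchanged.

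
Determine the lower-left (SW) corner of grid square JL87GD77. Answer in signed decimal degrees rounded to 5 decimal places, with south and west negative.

Field J=9, L=11: +9·20° lon, +11·10° lat → SW at lon 0°, lat 20°.
Square 8, 7: +8·2° lon, +7·1° lat → SW at lon 16°, lat 27°.
Subsquare g=6, d=3: +6·0.0833333° lon, +3·0.0416667° lat → SW at lon 16.5°, lat 27.125°.
Extended square 7, 7: +7·0.00833333° lon, +7·0.00416667° lat → SW at lon 16.5583°, lat 27.1542°.
latitude 27.15417, longitude 16.55833.

27.15417, 16.55833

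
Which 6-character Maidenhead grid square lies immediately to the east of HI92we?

HI92xe

Longitude subsquare w = 22; +1 → 23 = x.
The latitude characters are unchanged.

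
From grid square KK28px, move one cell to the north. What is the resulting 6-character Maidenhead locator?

KK29pa

Latitude subsquare x = 23; +1 → 24, wraps to 0 = a, carry into square.
Latitude square 8; +1 → 9.
The longitude characters are unchanged.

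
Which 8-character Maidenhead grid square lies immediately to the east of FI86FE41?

Longitude extended square 4; +1 → 5.
The latitude characters are unchanged.

FI86fe51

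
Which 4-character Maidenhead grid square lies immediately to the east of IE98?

JE08

Longitude square 9; +1 → 10, wraps to 0, carry into field.
Longitude field I = 8; +1 → 9 = J.
The latitude characters are unchanged.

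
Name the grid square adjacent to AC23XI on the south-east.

Longitude subsquare x = 23; +1 → 24, wraps to 0 = a, carry into square.
Longitude square 2; +1 → 3.
Latitude subsquare i = 8; −1 → 7 = h.

AC33ah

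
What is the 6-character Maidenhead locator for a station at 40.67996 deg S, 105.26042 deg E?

OE29ph

Add 180° to longitude and 90° to latitude: 285.2604, 49.3200.
Field (20°×10°, letters A–R): 285.2604/20 → 14 → O, 49.3200/10 → 4 → E; chars OE.
Square (2°×1°, digits 0–9): 5.2604/2 → 2, 9.3200/1 → 9; chars 29.
Subsquare (5′×2.5′, letters a–x): 1.2604/0.0833333 → 15 → p, 0.3200/0.0416667 → 7 → h; chars ph.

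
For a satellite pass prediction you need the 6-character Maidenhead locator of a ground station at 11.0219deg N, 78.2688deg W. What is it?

FK01ua

Offset from 180°W / 90°S: lon 101.7312°, lat 101.0219°.
Field: lon ⌊101.7312/20⌋ = 5 → F; lat ⌊101.0219/10⌋ = 10 → K.
Square: lon ⌊1.7312/2⌋ = 0; lat ⌊1.0219/1⌋ = 1.
Subsquare: lon ⌊1.7312/0.0833333⌋ = 20 → u; lat ⌊0.0219/0.0416667⌋ = 0 → a.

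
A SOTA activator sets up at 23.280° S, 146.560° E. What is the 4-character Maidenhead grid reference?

QG36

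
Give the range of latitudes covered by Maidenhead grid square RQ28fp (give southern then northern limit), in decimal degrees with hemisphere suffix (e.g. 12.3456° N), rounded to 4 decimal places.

Field R=17, Q=16: +17·20° lon, +16·10° lat → SW at lon 160°, lat 70°.
Square 2, 8: +2·2° lon, +8·1° lat → SW at lon 164°, lat 78°.
Subsquare f=5, p=15: +5·0.0833333° lon, +15·0.0416667° lat → SW at lon 164.417°, lat 78.625°.
Cell spans 0.0833333° lon × 0.0416667° lat.
south 78.6250° N, north 78.6667° N.

78.6250° N, 78.6667° N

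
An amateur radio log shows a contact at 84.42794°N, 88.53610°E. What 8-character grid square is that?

Offset from 180°W / 90°S: lon 268.53610°, lat 174.42794°.
Field (20°×10°, letters A–R): 268.53610/20 → 13 → N, 174.42794/10 → 17 → R; chars NR.
Square (2°×1°, digits 0–9): 8.53610/2 → 4, 4.42794/1 → 4; chars 44.
Subsquare (5′×2.5′, letters a–x): 0.53610/0.0833333 → 6 → g, 0.42794/0.0416667 → 10 → k; chars gk.
Extended square (30″×15″, digits 0–9): 0.03610/0.00833333 → 4, 0.01127/0.00416667 → 2; chars 42.

NR44gk42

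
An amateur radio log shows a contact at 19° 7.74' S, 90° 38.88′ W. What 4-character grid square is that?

EH40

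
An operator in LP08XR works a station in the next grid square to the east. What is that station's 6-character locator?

LP18ar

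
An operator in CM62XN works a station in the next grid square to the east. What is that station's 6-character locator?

Longitude subsquare x = 23; +1 → 24, wraps to 0 = a, carry into square.
Longitude square 6; +1 → 7.
The latitude characters are unchanged.

CM72an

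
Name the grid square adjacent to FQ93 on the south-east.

GQ02

Longitude square 9; +1 → 10, wraps to 0, carry into field.
Longitude field F = 5; +1 → 6 = G.
Latitude square 3; −1 → 2.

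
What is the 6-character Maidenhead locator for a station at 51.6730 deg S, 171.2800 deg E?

RD58ph

Offset from 180°W / 90°S: lon 351.2800°, lat 38.3270°.
Field (20°×10°, letters A–R): lon ⌊351.2800/20⌋ = 17 → R; lat ⌊38.3270/10⌋ = 3 → D.
Square (2°×1°, digits 0–9): lon ⌊11.2800/2⌋ = 5; lat ⌊8.3270/1⌋ = 8.
Subsquare (5′×2.5′, letters a–x): lon ⌊1.2800/0.0833333⌋ = 15 → p; lat ⌊0.3270/0.0416667⌋ = 7 → h.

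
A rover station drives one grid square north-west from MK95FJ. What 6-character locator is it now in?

MK95ek

Longitude subsquare f = 5; −1 → 4 = e.
Latitude subsquare j = 9; +1 → 10 = k.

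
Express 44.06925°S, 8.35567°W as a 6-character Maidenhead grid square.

IE55tw

Offset from 180°W / 90°S: lon 171.6443°, lat 45.9308°.
Field (20°×10°, letters A–R): 171.6443/20 → 8 → I, 45.9308/10 → 4 → E; chars IE.
Square (2°×1°, digits 0–9): 11.6443/2 → 5, 5.9308/1 → 5; chars 55.
Subsquare (5′×2.5′, letters a–x): 1.6443/0.0833333 → 19 → t, 0.9308/0.0416667 → 22 → w; chars tw.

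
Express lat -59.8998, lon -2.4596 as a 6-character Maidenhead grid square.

ID80sc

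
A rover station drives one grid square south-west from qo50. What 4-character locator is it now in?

QN49

Longitude square 5; −1 → 4.
Latitude square 0; −1 → -1, wraps to 9, carry into field.
Latitude field O = 14; −1 → 13 = N.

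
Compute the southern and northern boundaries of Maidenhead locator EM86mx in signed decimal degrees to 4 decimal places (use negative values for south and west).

Field E=4, M=12: +4·20° lon, +12·10° lat → SW at lon -100°, lat 30°.
Square 8, 6: +8·2° lon, +6·1° lat → SW at lon -84°, lat 36°.
Subsquare m=12, x=23: +12·0.0833333° lon, +23·0.0416667° lat → SW at lon -83°, lat 36.9583°.
Cell spans 0.0833333° lon × 0.0416667° lat.
south 36.9583, north 37.0000.

36.9583, 37.0000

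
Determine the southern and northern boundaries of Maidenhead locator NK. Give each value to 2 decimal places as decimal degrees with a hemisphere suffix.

10.00° N, 20.00° N

Field N=13, K=10: +13·20° lon, +10·10° lat → SW at lon 80°, lat 10°.
Cell spans 20° lon × 10° lat.
south 10.00° N, north 20.00° N.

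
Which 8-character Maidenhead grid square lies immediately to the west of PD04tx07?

Longitude extended square 0; −1 → -1, wraps to 9, carry into subsquare.
Longitude subsquare t = 19; −1 → 18 = s.
The latitude characters are unchanged.

PD04sx97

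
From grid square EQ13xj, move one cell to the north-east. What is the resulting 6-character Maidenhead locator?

EQ23ak

Longitude subsquare x = 23; +1 → 24, wraps to 0 = a, carry into square.
Longitude square 1; +1 → 2.
Latitude subsquare j = 9; +1 → 10 = k.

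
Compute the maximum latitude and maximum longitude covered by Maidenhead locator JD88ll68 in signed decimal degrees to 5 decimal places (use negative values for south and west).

Field J=9, D=3: +9·20° lon, +3·10° lat → SW at lon 0°, lat -60°.
Square 8, 8: +8·2° lon, +8·1° lat → SW at lon 16°, lat -52°.
Subsquare l=11, l=11: +11·0.0833333° lon, +11·0.0416667° lat → SW at lon 16.9167°, lat -51.5417°.
Extended square 6, 8: +6·0.00833333° lon, +8·0.00416667° lat → SW at lon 16.9667°, lat -51.5083°.
Cell spans 0.00833333° lon × 0.00416667° lat. NE corner is SW corner plus one full cell.
latitude -51.50417, longitude 16.97500.

-51.50417, 16.97500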